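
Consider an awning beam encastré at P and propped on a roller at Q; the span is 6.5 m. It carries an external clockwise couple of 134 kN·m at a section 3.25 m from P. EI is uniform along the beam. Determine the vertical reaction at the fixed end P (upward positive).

Choose R_Q as the redundant. The primary structure is the cantilever fixed at P.
Downward deflection at the released point Q due to the loads:
  clockwise couple 134 at a = 3.25: M₀a(2L − a)/(2EI) = 2123/EI
Tip deflection under a unit load at Q: L³/(3EI) = 91.54/EI.
Compatibility at Q: δ_0 − R_Q·δ_{QQ} = 0, so R_Q = 2123/91.54 = 23.19 kN.
Vertical equilibrium: R_P = ΣP − R_Q = 0 − 23.19 = -23.19 kN.

R_P = -23.19 kN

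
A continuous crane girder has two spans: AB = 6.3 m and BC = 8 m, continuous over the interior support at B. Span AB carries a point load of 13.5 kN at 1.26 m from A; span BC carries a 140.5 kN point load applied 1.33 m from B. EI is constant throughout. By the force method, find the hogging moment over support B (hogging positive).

Release continuity at B by inserting a hinge; the redundant is the internal moment M_B. The primary structure is two simply-supported spans AB and BC.
Discontinuity in slope at B on the released structure — sum the simple-span end rotations:
  span AB: point load 13.5 at a = 1.26: Pab(L + a)/(6LEI) = 17.15/EI
  span BC: point load 140.5 at a = 1.33: Pab(L + b)/(6LEI) = 380.9/EI
  relative rotation θ_0 = (17.15 + 380.9)/EI = 398.1/EI
A unit hogging moment at B produces rotation L₁/(3EI) + L₂/(3EI) = 4.767/EI.
Slope continuity at B: θ_0 = M_B·4.767/EI, so M_B = 398.1/4.767 = 83.51 kN·m (hogging).

M_B = 83.51 kN·m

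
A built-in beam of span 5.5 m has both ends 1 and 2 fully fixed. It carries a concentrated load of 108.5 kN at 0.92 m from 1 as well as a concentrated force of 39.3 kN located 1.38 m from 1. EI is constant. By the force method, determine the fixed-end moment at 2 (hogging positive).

M_2 = 24.1 kN·m

Release both end moments; the primary structure is a simply-supported span 12 with redundants M_1 and M_2.
On the primary (simply-supported) span, the end slopes from the loading are:
  at 1: point load 108.5 at a = 0.92: Pab(L + b)/(6LEI) = 139.6/EI
  at 2: point load 108.5 at a = 0.92: Pab(L + a)/(6LEI) = 88.94/EI
  at 1: point load 39.3 at a = 1.38: Pab(L + b)/(6LEI) = 65.14/EI
  at 2: point load 39.3 at a = 1.38: Pab(L + a)/(6LEI) = 46.58/EI
  θ_10 = 204.8/EI,  θ_20 = 135.5/EI
Flexibility coefficients: a unit moment at one end gives L/(3EI) there and L/(6EI) at the far end, so f₁₁ = f₂₂ = 1.833/EI and f₁₂ = f₂₁ = 0.9167/EI.
Compatibility — zero rotation at each built-in end:
  1.833 M_1 + 0.9167 M_2 = 204.8
  0.9167 M_1 + 1.833 M_2 = 135.5
Solving the pair gives M_1 = 99.65 kN·m and M_2 = 24.1 kN·m (hogging).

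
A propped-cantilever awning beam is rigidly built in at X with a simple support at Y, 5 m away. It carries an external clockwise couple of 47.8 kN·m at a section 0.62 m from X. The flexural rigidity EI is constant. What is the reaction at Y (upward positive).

R_Y = 3.336 kN

Take the reaction at Y as the redundant and release it; the primary structure is a cantilever fixed at X.
Downward deflection at the released point Y due to the loads:
  clockwise couple 47.8 at a = 0.62: M₀a(2L − a)/(2EI) = 139/EI
Tip deflection under a unit load at Y: L³/(3EI) = 41.67/EI.
Compatibility at Y: δ_0 − R_Y·δ_{YY} = 0, so R_Y = 139/41.67 = 3.336 kN.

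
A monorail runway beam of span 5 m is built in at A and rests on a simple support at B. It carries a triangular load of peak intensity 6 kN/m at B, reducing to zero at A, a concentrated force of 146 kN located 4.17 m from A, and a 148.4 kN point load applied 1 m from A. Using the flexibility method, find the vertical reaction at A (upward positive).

R_A = 182.9 kN

Take the reaction at B as the redundant and release it; the primary structure is a cantilever fixed at A.
Downward deflection at the released point B due to the loads:
  triangular load, peak 6 at the free end: 11w₀L⁴/(120EI) = 343.8/EI
  point load 146 at a = 4.17: Pa²(3L − a)/(6EI) = 4582/EI
  point load 148.4 at a = 1: Pa²(3L − a)/(6EI) = 346.3/EI
  δ_0 = 5273/EI
Tip deflection under a unit load at B: L³/(3EI) = 41.67/EI.
The prop prevents deflection at B: R_B = δ_0/δ_{BB} = 5273/41.67 = 126.5 kN.
Vertical equilibrium: R_A = ΣP − R_B = 309.4 − 126.5 = 182.9 kN.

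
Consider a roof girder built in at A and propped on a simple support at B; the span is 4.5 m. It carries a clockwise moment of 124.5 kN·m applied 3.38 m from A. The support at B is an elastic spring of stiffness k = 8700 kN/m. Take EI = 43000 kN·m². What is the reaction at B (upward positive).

R_B = 33.48 kN

Remove the prop at B; the released (primary) structure is a cantilever built in at A.
Deflection at B on the released cantilever, summing each load's contribution:
  clockwise couple 124.5 at a = 3.38: M₀a(2L − a)/(2EI) = 1182/EI
Flexibility coefficient — unit upward force at B: δ_{BB} = L³/(3EI) = 30.38/EI.
With EI = 43000 kN·m²: δ_0 = 0.027499 m and δ_{BB} = 0.000706 m/kN.
Compatibility — the spring shortens by R_B/k under the reaction it provides: δ_0 − R_B·δ_{BB} = R_B/k. With 1/k = 0.000115 m/kN, R_B = δ_0 / (δ_{BB} + 1/k) = 0.027499 / (0.000706 + 0.000115) = 33.48 kN.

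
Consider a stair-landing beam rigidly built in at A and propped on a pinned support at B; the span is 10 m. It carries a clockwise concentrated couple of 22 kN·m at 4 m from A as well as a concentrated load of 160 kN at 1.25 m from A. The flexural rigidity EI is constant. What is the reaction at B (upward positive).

R_B = 5.706 kN

Choose R_B as the redundant. The primary structure is the cantilever fixed at A.
Free-end deflection of the primary structure under the applied loading (downward +):
  clockwise couple 22 at a = 4: M₀a(2L − a)/(2EI) = 704/EI
  point load 160 at a = 1.25: Pa²(3L − a)/(6EI) = 1198/EI
  δ_0 = 1902/EI
Tip deflection under a unit load at B: L³/(3EI) = 333.3/EI.
Compatibility at B: δ_0 − R_B·δ_{BB} = 0, so R_B = 1902/333.3 = 5.706 kN.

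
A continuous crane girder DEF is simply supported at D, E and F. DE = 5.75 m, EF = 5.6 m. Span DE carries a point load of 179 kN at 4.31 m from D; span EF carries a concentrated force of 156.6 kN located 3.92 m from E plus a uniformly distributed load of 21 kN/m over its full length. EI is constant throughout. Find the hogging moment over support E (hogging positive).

M_E = 185.3 kN·m

Release continuity at E by inserting a hinge; the redundant is the internal moment M_E. The primary structure is two simply-supported spans DE and EF.
Rotations at E on the released spans (each span's end-slope, ×1/EI):
  span DE: point load 179 at a = 4.31: Pab(L + a)/(6LEI) = 323.9/EI
  span EF: point load 156.6 at a = 3.92: Pab(L + b)/(6LEI) = 223.4/EI
  span EF: UDL 21: wL³/(24EI) = 153.7/EI
  relative rotation θ_0 = (323.9 + 377.1)/EI = 701.1/EI
A unit hogging moment at E produces rotation L₁/(3EI) + L₂/(3EI) = 3.783/EI.
Compatibility: M_E·(L₁+L₂)/(3EI) = θ_0, giving M_E = 185.3 kN·m (hogging).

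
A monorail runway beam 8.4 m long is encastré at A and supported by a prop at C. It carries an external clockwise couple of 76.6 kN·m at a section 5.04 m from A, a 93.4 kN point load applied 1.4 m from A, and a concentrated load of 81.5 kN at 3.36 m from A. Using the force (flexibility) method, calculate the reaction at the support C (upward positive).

Take the reaction at C as the redundant and release it; the primary structure is a cantilever fixed at A.
Downward deflection at the released point C due to the loads:
  clockwise couple 76.6 at a = 5.04: M₀a(2L − a)/(2EI) = 2270/EI
  point load 93.4 at a = 1.4: Pa²(3L − a)/(6EI) = 726.2/EI
  point load 81.5 at a = 3.36: Pa²(3L − a)/(6EI) = 3349/EI
  δ_0 = 6345/EI
Tip deflection under a unit load at C: L³/(3EI) = 197.6/EI.
The prop prevents deflection at C: R_C = δ_0/δ_{CC} = 6345/197.6 = 32.12 kN.

R_C = 32.12 kN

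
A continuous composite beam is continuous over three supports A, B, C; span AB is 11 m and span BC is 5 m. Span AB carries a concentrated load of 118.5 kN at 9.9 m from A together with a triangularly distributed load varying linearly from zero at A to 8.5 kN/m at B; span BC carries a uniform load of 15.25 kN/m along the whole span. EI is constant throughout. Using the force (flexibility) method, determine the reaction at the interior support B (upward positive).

R_B = 216.3 kN

Release continuity at B by inserting a hinge; the redundant is the internal moment M_B. The primary structure is two simply-supported spans AB and BC.
Discontinuity in slope at B on the released structure — sum the simple-span end rotations:
  span AB: point load 118.5 at a = 9.9: Pab(L + a)/(6LEI) = 408.6/EI
  span AB: triangular load, peak 8.5: w₀L³/(45EI) = 251.4/EI
  span BC: UDL 15.25: wL³/(24EI) = 79.43/EI
  relative rotation θ_0 = (660.1 + 79.43)/EI = 739.5/EI
A unit hogging moment at B produces rotation L₁/(3EI) + L₂/(3EI) = 5.333/EI.
Slope continuity at B: θ_0 = M_B·5.333/EI, so M_B = 739.5/5.333 = 138.7 kN·m (hogging).
Span AB, ΣM about A with M_B applied at B: R_B^{AB}·11 = 1516 + 138.7, so R_B^{AB} = 150.4 kN and R_A = 165.2 − 150.4 = 14.83 kN.
Span BC, ΣM about C: R_B^{BC}·5 = 190.6 + 138.7, so R_B^{BC} = 65.86 kN and R_C = 76.25 − 65.86 = 10.39 kN.
R_B = 150.4 + 65.86 = 216.3 kN.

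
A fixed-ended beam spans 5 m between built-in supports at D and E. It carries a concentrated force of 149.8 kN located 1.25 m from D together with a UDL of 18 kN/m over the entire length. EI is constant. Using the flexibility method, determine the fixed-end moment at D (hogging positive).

Take the two fixed-end moments M_D, M_E as redundants; the released structure is the simple span DE.
Simple-span end rotations at D and E under the given loads:
  at D: point load 149.8 at a = 1.25: Pab(L + b)/(6LEI) = 204.8/EI
  at E: point load 149.8 at a = 1.25: Pab(L + a)/(6LEI) = 146.3/EI
  at D: UDL 18: wL³/(24EI) = 93.75/EI
  at E: UDL 18: wL³/(24EI) = 93.75/EI
  θ_D0 = 298.6/EI,  θ_E0 = 240/EI
Flexibility coefficients: a unit moment at one end gives L/(3EI) there and L/(6EI) at the far end, so f₁₁ = f₂₂ = 1.667/EI and f₁₂ = f₂₁ = 0.8333/EI.
Compatibility — zero rotation at each built-in end:
  1.667 M_D + 0.8333 M_E = 298.6
  0.8333 M_D + 1.667 M_E = 240
Solving the pair gives M_D = 142.8 kN·m and M_E = 72.61 kN·m (hogging).

M_D = 142.8 kN·m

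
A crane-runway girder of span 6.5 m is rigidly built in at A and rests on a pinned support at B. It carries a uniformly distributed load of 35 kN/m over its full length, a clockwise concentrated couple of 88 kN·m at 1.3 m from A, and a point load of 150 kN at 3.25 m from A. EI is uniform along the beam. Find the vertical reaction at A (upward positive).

R_A = 238 kN

Remove the prop at B; the released (primary) structure is a cantilever built in at A.
Downward deflection at the released point B due to the loads:
  UDL 35: wL⁴/(8EI) = 7810/EI
  clockwise couple 88 at a = 1.3: M₀a(2L − a)/(2EI) = 669.2/EI
  point load 150 at a = 3.25: Pa²(3L − a)/(6EI) = 4291/EI
  δ_0 = 12770/EI
Tip deflection under a unit load at B: L³/(3EI) = 91.54/EI.
The prop prevents deflection at B: R_B = δ_0/δ_{BB} = 12770/91.54 = 139.5 kN.
Vertical equilibrium: R_A = ΣP − R_B = 377.5 − 139.5 = 238 kN.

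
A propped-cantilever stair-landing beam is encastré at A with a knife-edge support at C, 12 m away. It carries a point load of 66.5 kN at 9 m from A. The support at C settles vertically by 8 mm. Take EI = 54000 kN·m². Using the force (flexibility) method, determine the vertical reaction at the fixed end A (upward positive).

Remove the prop at C; the released (primary) structure is a cantilever built in at A.
Deflection at C on the released cantilever, summing each load's contribution:
  point load 66.5 at a = 9: Pa²(3L − a)/(6EI) = 24239/EI
Tip deflection under a unit load at C: L³/(3EI) = 576/EI.
With EI = 54000 kN·m²: δ_0 = 0.44888 m and δ_{CC} = 0.010667 m/kN.
Compatibility — the beam at C must follow the support down by 0.008 m: δ_0 − R_C·δ_{CC} = 0.008, so R_C = (0.44888 − 0.008)/0.010667 = 41.33 kN.
Vertical equilibrium: R_A = ΣP − R_C = 66.5 − 41.33 = 25.17 kN.

R_A = 25.17 kN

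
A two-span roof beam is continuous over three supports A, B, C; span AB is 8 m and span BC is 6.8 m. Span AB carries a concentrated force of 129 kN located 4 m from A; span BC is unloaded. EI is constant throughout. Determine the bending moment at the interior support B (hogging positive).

M_B = 104.6 kN·m

Insert a hinge at B; M_B is the redundant, and each span becomes simply supported.
Rotations at B on the released spans (each span's end-slope, ×1/EI):
  span AB: point load 129 at a = 4: Pab(L + a)/(6LEI) = 516/EI
  relative rotation θ_0 = (516 + 0)/EI = 516/EI
A unit hogging moment at B produces rotation L₁/(3EI) + L₂/(3EI) = 4.933/EI.
Slope continuity at B: θ_0 = M_B·4.933/EI, so M_B = 516/4.933 = 104.6 kN·m (hogging).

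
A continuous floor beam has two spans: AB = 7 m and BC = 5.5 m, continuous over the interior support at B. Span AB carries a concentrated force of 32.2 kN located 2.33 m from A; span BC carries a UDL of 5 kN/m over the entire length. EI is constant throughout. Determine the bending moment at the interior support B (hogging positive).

M_B = 27 kN·m

Insert a hinge at B; M_B is the redundant, and each span becomes simply supported.
End slopes at the hinge B, treating each span as simply supported:
  span AB: point load 32.2 at a = 2.33: Pab(L + a)/(6LEI) = 77.83/EI
  span BC: UDL 5: wL³/(24EI) = 34.66/EI
  relative rotation θ_0 = (77.83 + 34.66)/EI = 112.5/EI
A unit hogging moment at B produces rotation L₁/(3EI) + L₂/(3EI) = 4.167/EI.
Slope continuity at B: θ_0 = M_B·4.167/EI, so M_B = 112.5/4.167 = 27 kN·m (hogging).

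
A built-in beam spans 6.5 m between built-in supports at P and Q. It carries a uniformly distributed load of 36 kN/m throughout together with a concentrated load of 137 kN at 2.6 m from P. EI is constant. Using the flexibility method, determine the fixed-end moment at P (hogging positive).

M_P = 255 kN·m

Release both end moments; the primary structure is a simply-supported span PQ with redundants M_P and M_Q.
Simple-span end rotations at P and Q under the given loads:
  at P: UDL 36: wL³/(24EI) = 411.9/EI
  at Q: UDL 36: wL³/(24EI) = 411.9/EI
  at P: point load 137 at a = 2.6: Pab(L + b)/(6LEI) = 370.4/EI
  at Q: point load 137 at a = 2.6: Pab(L + a)/(6LEI) = 324.1/EI
  θ_P0 = 782.4/EI,  θ_Q0 = 736.1/EI
Flexibility coefficients: a unit moment at one end gives L/(3EI) there and L/(6EI) at the far end, so f₁₁ = f₂₂ = 2.167/EI and f₁₂ = f₂₁ = 1.083/EI.
Compatibility — zero rotation at each built-in end:
  2.167 M_P + 1.083 M_Q = 782.4
  1.083 M_P + 2.167 M_Q = 736.1
Solving the pair gives M_P = 255 kN·m and M_Q = 212.2 kN·m (hogging).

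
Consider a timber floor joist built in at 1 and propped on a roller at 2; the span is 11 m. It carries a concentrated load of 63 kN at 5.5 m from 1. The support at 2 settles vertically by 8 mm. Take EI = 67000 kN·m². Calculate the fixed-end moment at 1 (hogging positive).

Take the reaction at 2 as the redundant and release it; the primary structure is a cantilever fixed at 1.
Deflection at 2 on the released cantilever, summing each load's contribution:
  point load 63 at a = 5.5: Pa²(3L − a)/(6EI) = 8735/EI
Tip deflection under a unit load at 2: L³/(3EI) = 443.7/EI.
With EI = 67000 kN·m²: δ_0 = 0.13037 m and δ_{22} = 0.006622 m/kN.
Compatibility — the beam at 2 must follow the support down by 0.008 m: δ_0 − R_2·δ_{22} = 0.008, so R_2 = (0.13037 − 0.008)/0.006622 = 18.48 kN.
Moment equilibrium about 1: M_1 = Σ(load moments about 1) − R_2·L = 346.5 − 18.48×11 = 143.2 kN·m.

M_1 = 143.2 kN·m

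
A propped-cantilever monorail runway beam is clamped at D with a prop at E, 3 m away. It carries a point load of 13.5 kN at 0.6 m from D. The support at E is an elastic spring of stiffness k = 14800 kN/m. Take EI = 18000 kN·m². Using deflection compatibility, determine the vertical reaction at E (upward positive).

Take the reaction at E as the redundant and release it; the primary structure is a cantilever fixed at D.
Downward deflection at the released point E due to the loads:
  point load 13.5 at a = 0.6: Pa²(3L − a)/(6EI) = 6.804/EI
Tip deflection under a unit load at E: L³/(3EI) = 9/EI.
With EI = 18000 kN·m²: δ_0 = 0.000378 m and δ_{EE} = 0.0005 m/kN.
Compatibility — the spring shortens by R_E/k under the reaction it provides: δ_0 − R_E·δ_{EE} = R_E/k. With 1/k = 0.000068 m/kN, R_E = δ_0 / (δ_{EE} + 1/k) = 0.000378 / (0.0005 + 0.000068) = 0.666 kN.

R_E = 0.666 kN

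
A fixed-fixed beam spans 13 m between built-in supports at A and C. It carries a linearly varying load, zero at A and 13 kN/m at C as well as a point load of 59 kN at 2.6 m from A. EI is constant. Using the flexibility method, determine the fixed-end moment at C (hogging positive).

Release both end moments; the primary structure is a simply-supported span AC with redundants M_A and M_C.
Simple-span end rotations at A and C under the given loads:
  at A: triangular load, peak 13: 7w₀L³/(360EI) = 555.4/EI
  at C: triangular load, peak 13: w₀L³/(45EI) = 634.7/EI
  at A: point load 59 at a = 2.6: Pab(L + b)/(6LEI) = 478.6/EI
  at C: point load 59 at a = 2.6: Pab(L + a)/(6LEI) = 319.1/EI
  θ_A0 = 1034/EI,  θ_C0 = 953.8/EI
Flexibility coefficients: a unit moment at one end gives L/(3EI) there and L/(6EI) at the far end, so f₁₁ = f₂₂ = 4.333/EI and f₁₂ = f₂₁ = 2.167/EI.
Compatibility — zero rotation at each built-in end:
  4.333 M_A + 2.167 M_C = 1034
  2.167 M_A + 4.333 M_C = 953.8
Solving the pair gives M_A = 171.4 kN·m and M_C = 134.4 kN·m (hogging).

M_C = 134.4 kN·m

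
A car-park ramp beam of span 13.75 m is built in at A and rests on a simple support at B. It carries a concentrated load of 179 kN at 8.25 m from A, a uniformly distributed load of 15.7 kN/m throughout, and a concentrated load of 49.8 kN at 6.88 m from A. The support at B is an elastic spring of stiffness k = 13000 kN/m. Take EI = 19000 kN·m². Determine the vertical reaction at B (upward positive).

Release the roller at B. Primary structure: cantilever fixed at A.
Deflection at B on the released cantilever, summing each load's contribution:
  point load 179 at a = 8.25: Pa²(3L − a)/(6EI) = 67008/EI
  UDL 15.7: wL⁴/(8EI) = 70149/EI
  point load 49.8 at a = 6.88: Pa²(3L − a)/(6EI) = 13503/EI
  δ_0 = 150659/EI
Tip deflection under a unit load at B: L³/(3EI) = 866.5/EI.
With EI = 19000 kN·m²: δ_0 = 7.9294 m and δ_{BB} = 0.045607 m/kN.
Compatibility — the spring shortens by R_B/k under the reaction it provides: δ_0 − R_B·δ_{BB} = R_B/k. With 1/k = 0.000077 m/kN, R_B = δ_0 / (δ_{BB} + 1/k) = 7.9294 / (0.045607 + 0.000077) = 173.6 kN.

R_B = 173.6 kN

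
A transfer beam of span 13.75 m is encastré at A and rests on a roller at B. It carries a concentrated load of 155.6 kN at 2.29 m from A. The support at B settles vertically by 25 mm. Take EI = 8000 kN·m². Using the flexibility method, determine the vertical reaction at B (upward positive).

Release the roller at B. Primary structure: cantilever fixed at A.
Deflection at B on the released cantilever, summing each load's contribution:
  point load 155.6 at a = 2.29: Pa²(3L − a)/(6EI) = 5298/EI
Tip deflection under a unit load at B: L³/(3EI) = 866.5/EI.
With EI = 8000 kN·m²: δ_0 = 0.66231 m and δ_{BB} = 0.10832 m/kN.
Compatibility — the beam at B must follow the support down by 0.025 m: δ_0 − R_B·δ_{BB} = 0.025, so R_B = (0.66231 − 0.025)/0.10832 = 5.884 kN.

R_B = 5.884 kN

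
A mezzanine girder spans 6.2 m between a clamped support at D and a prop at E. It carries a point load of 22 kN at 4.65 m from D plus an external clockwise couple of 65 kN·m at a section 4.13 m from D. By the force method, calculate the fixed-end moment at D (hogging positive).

Remove the prop at E; the released (primary) structure is a cantilever built in at D.
Deflection at E on the released cantilever, summing each load's contribution:
  point load 22 at a = 4.65: Pa²(3L − a)/(6EI) = 1106/EI
  clockwise couple 65 at a = 4.13: M₀a(2L − a)/(2EI) = 1110/EI
  δ_0 = 2216/EI
Flexibility coefficient — unit upward force at E: δ_{EE} = L³/(3EI) = 79.44/EI.
Compatibility at E: δ_0 − R_E·δ_{EE} = 0, so R_E = 2216/79.44 = 27.89 kN.
Moment equilibrium about D: M_D = Σ(load moments about D) − R_E·L = 167.3 − 27.89×6.2 = -5.647 kN·m.

M_D = -5.647 kN·m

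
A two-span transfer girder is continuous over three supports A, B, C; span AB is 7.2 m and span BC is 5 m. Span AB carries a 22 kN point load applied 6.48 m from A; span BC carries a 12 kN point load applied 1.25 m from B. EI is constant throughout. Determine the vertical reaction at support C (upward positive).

Insert a hinge at B; M_B is the redundant, and each span becomes simply supported.
Rotations at B on the released spans (each span's end-slope, ×1/EI):
  span AB: point load 22 at a = 6.48: Pab(L + a)/(6LEI) = 32.5/EI
  span BC: point load 12 at a = 1.25: Pab(L + b)/(6LEI) = 16.41/EI
  relative rotation θ_0 = (32.5 + 16.41)/EI = 48.91/EI
A unit hogging moment at B produces rotation L₁/(3EI) + L₂/(3EI) = 4.067/EI.
Slope continuity at B: θ_0 = M_B·4.067/EI, so M_B = 48.91/4.067 = 12.03 kN·m (hogging).
Span BC, ΣM about C: R_B^{BC}·5 = 45 + 12.03, so R_B^{BC} = 11.41 kN and R_C = 12 − 11.41 = 0.5946 kN.

R_C = 0.5946 kN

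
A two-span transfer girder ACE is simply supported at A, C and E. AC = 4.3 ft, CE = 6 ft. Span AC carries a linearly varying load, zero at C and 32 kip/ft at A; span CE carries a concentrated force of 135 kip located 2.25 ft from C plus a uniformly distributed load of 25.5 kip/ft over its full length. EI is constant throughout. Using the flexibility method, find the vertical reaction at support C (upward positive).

Take M_C as the redundant. Released structure: two simple spans AC and CE with a hinge at C.
Discontinuity in slope at C on the released structure — sum the simple-span end rotations:
  span AC: triangular load, peak 32: 7w₀L³/(360EI) = 49.47/EI
  span CE: point load 135 at a = 2.25: Pab(L + b)/(6LEI) = 308.5/EI
  span CE: UDL 25.5: wL³/(24EI) = 229.5/EI
  relative rotation θ_0 = (49.47 + 538)/EI = 587.5/EI
A unit hogging moment at C produces rotation L₁/(3EI) + L₂/(3EI) = 3.433/EI.
Slope continuity at C: θ_0 = M_C·3.433/EI, so M_C = 587.5/3.433 = 171.1 kip·ft (hogging).
Span AC, ΣM about A with M_C applied at C: R_C^{AC}·4.3 = 98.61 + 171.1, so R_C^{AC} = 62.73 kip and R_A = 68.8 − 62.73 = 6.074 kip.
Span CE, ΣM about E: R_C^{CE}·6 = 965.2 + 171.1, so R_C^{CE} = 189.4 kip and R_E = 288 − 189.4 = 98.61 kip.
R_C = 62.73 + 189.4 = 252.1 kip.

R_C = 252.1 kip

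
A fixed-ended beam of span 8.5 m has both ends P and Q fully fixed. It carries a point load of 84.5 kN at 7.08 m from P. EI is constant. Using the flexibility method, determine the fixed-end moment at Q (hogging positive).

Take the two fixed-end moments M_P, M_Q as redundants; the released structure is the simple span PQ.
End rotations of the released simple span under the applied load (×1/EI):
  at P: point load 84.5 at a = 7.08: Pab(L + b)/(6LEI) = 165.2/EI
  at Q: point load 84.5 at a = 7.08: Pab(L + a)/(6LEI) = 259.5/EI
  θ_P0 = 165.2/EI,  θ_Q0 = 259.5/EI
Flexibility coefficients: a unit moment at one end gives L/(3EI) there and L/(6EI) at the far end, so f₁₁ = f₂₂ = 2.833/EI and f₁₂ = f₂₁ = 1.417/EI.
Compatibility — zero rotation at each built-in end:
  2.833 M_P + 1.417 M_Q = 165.2
  1.417 M_P + 2.833 M_Q = 259.5
Solving the pair gives M_P = 16.7 kN·m and M_Q = 83.25 kN·m (hogging).

M_Q = 83.25 kN·m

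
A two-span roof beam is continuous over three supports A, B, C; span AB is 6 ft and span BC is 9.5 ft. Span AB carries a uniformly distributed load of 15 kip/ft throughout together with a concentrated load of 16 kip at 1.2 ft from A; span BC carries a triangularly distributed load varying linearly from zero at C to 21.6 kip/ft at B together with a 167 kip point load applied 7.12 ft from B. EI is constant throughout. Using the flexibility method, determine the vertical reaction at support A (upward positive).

Take M_B as the redundant. Released structure: two simple spans AB and BC with a hinge at B.
End slopes at the hinge B, treating each span as simply supported:
  span AB: UDL 15: wL³/(24EI) = 135/EI
  span AB: point load 16 at a = 1.2: Pab(L + a)/(6LEI) = 18.43/EI
  span BC: triangular load, peak 21.6: w₀L³/(45EI) = 411.5/EI
  span BC: point load 167 at a = 7.12: Pab(L + b)/(6LEI) = 589.8/EI
  relative rotation θ_0 = (153.4 + 1001)/EI = 1155/EI
A unit hogging moment at B produces rotation L₁/(3EI) + L₂/(3EI) = 5.167/EI.
Compatibility: M_B·(L₁+L₂)/(3EI) = θ_0, giving M_B = 223.5 kip·ft (hogging).
Span AB, ΣM about A with M_B applied at B: R_B^{AB}·6 = 289.2 + 223.5, so R_B^{AB} = 85.45 kip and R_A = 106 − 85.45 = 20.55 kip.

R_A = 20.55 kip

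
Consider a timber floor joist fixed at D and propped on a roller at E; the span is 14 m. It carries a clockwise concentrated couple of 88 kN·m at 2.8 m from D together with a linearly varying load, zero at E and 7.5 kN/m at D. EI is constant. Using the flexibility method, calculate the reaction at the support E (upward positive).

Take the reaction at E as the redundant and release it; the primary structure is a cantilever fixed at D.
Deflection at E on the released cantilever, summing each load's contribution:
  clockwise couple 88 at a = 2.8: M₀a(2L − a)/(2EI) = 3105/EI
  triangular load, peak 7.5 at the fixed end: w₀L⁴/(30EI) = 9604/EI
  δ_0 = 12709/EI
Flexibility coefficient — unit upward force at E: δ_{EE} = L³/(3EI) = 914.7/EI.
Compatibility at E: δ_0 − R_E·δ_{EE} = 0, so R_E = 12709/914.7 = 13.89 kN.

R_E = 13.89 kN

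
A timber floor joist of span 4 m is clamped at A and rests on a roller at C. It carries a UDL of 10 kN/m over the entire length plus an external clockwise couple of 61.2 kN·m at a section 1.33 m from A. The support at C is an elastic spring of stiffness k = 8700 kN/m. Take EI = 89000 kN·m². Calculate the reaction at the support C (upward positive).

R_C = 18.74 kN

Remove the prop at C; the released (primary) structure is a cantilever built in at A.
Primary-structure tip deflection at C by superposition:
  UDL 10: wL⁴/(8EI) = 320/EI
  clockwise couple 61.2 at a = 1.33: M₀a(2L − a)/(2EI) = 271.5/EI
  δ_0 = 591.5/EI
Tip deflection under a unit load at C: L³/(3EI) = 21.33/EI.
With EI = 89000 kN·m²: δ_0 = 0.006646 m and δ_{CC} = 0.00024 m/kN.
Compatibility — the spring shortens by R_C/k under the reaction it provides: δ_0 − R_C·δ_{CC} = R_C/k. With 1/k = 0.000115 m/kN, R_C = δ_0 / (δ_{CC} + 1/k) = 0.006646 / (0.00024 + 0.000115) = 18.74 kN.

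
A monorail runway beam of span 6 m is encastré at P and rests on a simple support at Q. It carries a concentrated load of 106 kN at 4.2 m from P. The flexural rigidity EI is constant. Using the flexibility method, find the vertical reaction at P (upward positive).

Choose R_Q as the redundant. The primary structure is the cantilever fixed at P.
Primary-structure tip deflection at Q by superposition:
  point load 106 at a = 4.2: Pa²(3L − a)/(6EI) = 4301/EI
Flexibility coefficient — unit upward force at Q: δ_{QQ} = L³/(3EI) = 72/EI.
Compatibility at Q: δ_0 − R_Q·δ_{QQ} = 0, so R_Q = 4301/72 = 59.73 kN.
Vertical equilibrium: R_P = ΣP − R_Q = 106 − 59.73 = 46.27 kN.

R_P = 46.27 kN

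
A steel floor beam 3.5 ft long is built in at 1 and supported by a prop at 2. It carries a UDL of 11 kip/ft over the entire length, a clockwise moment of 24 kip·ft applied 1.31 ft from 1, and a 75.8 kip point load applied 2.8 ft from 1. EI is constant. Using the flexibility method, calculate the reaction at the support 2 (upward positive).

Take the reaction at 2 as the redundant and release it; the primary structure is a cantilever fixed at 1.
Primary-structure tip deflection at 2 by superposition:
  UDL 11: wL⁴/(8EI) = 206.3/EI
  clockwise couple 24 at a = 1.31: M₀a(2L − a)/(2EI) = 89.45/EI
  point load 75.8 at a = 2.8: Pa²(3L − a)/(6EI) = 762.6/EI
  δ_0 = 1058/EI
Flexibility coefficient — unit upward force at 2: δ_{22} = L³/(3EI) = 14.29/EI.
Compatibility at 2: δ_0 − R_2·δ_{22} = 0, so R_2 = 1058/14.29 = 74.06 kip.

R_2 = 74.06 kip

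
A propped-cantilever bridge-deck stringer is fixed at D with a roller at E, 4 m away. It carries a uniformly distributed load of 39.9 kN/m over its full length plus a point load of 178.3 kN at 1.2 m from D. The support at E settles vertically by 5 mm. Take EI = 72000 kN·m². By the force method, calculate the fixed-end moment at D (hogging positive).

M_D = 274.6 kN·m

Remove the prop at E; the released (primary) structure is a cantilever built in at D.
Downward deflection at the released point E due to the loads:
  UDL 39.9: wL⁴/(8EI) = 1277/EI
  point load 178.3 at a = 1.2: Pa²(3L − a)/(6EI) = 462.2/EI
  δ_0 = 1739/EI
Tip deflection under a unit load at E: L³/(3EI) = 21.33/EI.
With EI = 72000 kN·m²: δ_0 = 0.024152 m and δ_{EE} = 0.000296 m/kN.
Compatibility — the beam at E must follow the support down by 0.005 m: δ_0 − R_E·δ_{EE} = 0.005, so R_E = (0.024152 − 0.005)/0.000296 = 64.64 kN.
Moment equilibrium about D: M_D = Σ(load moments about D) − R_E·L = 533.2 − 64.64×4 = 274.6 kN·m.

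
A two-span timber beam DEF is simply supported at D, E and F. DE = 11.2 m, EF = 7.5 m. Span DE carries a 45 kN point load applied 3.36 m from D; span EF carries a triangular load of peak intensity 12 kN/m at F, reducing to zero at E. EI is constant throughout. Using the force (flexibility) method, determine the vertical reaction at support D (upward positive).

R_D = 26.41 kN

Release continuity at E by inserting a hinge; the redundant is the internal moment M_E. The primary structure is two simply-supported spans DE and EF.
Discontinuity in slope at E on the released structure — sum the simple-span end rotations:
  span DE: point load 45 at a = 3.36: Pab(L + a)/(6LEI) = 256.8/EI
  span EF: triangular load, peak 12: 7w₀L³/(360EI) = 98.44/EI
  relative rotation θ_0 = (256.8 + 98.44)/EI = 355.3/EI
A unit hogging moment at E produces rotation L₁/(3EI) + L₂/(3EI) = 6.233/EI.
Slope continuity at E: θ_0 = M_E·6.233/EI, so M_E = 355.3/6.233 = 57 kN·m (hogging).
Span DE, ΣM about D with M_E applied at E: R_E^{DE}·11.2 = 151.2 + 57, so R_E^{DE} = 18.59 kN and R_D = 45 − 18.59 = 26.41 kN.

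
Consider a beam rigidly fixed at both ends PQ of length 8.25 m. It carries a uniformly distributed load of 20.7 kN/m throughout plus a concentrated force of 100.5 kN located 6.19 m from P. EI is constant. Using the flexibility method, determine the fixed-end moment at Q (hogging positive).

Release both end moments; the primary structure is a simply-supported span PQ with redundants M_P and M_Q.
Simple-span end rotations at P and Q under the given loads:
  at P: UDL 20.7: wL³/(24EI) = 484.3/EI
  at Q: UDL 20.7: wL³/(24EI) = 484.3/EI
  at P: point load 100.5 at a = 6.19: Pab(L + b)/(6LEI) = 266.9/EI
  at Q: point load 100.5 at a = 6.19: Pab(L + a)/(6LEI) = 373.8/EI
  θ_P0 = 751.2/EI,  θ_Q0 = 858.1/EI
Flexibility coefficients: a unit moment at one end gives L/(3EI) there and L/(6EI) at the far end, so f₁₁ = f₂₂ = 2.75/EI and f₁₂ = f₂₁ = 1.375/EI.
Compatibility — zero rotation at each built-in end:
  2.75 M_P + 1.375 M_Q = 751.2
  1.375 M_P + 2.75 M_Q = 858.1
Solving the pair gives M_P = 156.2 kN·m and M_Q = 234 kN·m (hogging).

M_Q = 234 kN·m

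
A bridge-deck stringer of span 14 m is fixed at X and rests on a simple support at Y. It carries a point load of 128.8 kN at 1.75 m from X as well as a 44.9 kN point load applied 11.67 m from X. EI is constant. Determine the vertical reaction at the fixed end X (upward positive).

R_X = 137 kN

Remove the prop at Y; the released (primary) structure is a cantilever built in at X.
Primary-structure tip deflection at Y by superposition:
  point load 128.8 at a = 1.75: Pa²(3L − a)/(6EI) = 2646/EI
  point load 44.9 at a = 11.67: Pa²(3L − a)/(6EI) = 30911/EI
  δ_0 = 33557/EI
Flexibility coefficient — unit upward force at Y: δ_{YY} = L³/(3EI) = 914.7/EI.
The prop prevents deflection at Y: R_Y = δ_0/δ_{YY} = 33557/914.7 = 36.69 kN.
Vertical equilibrium: R_X = ΣP − R_Y = 173.7 − 36.69 = 137 kN.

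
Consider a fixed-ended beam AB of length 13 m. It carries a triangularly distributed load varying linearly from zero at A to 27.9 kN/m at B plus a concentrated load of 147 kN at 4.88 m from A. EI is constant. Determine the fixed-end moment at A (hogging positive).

Release both end moments; the primary structure is a simply-supported span AB with redundants M_A and M_B.
On the primary (simply-supported) span, the end slopes from the loading are:
  at A: triangular load, peak 27.9: 7w₀L³/(360EI) = 1192/EI
  at B: triangular load, peak 27.9: w₀L³/(45EI) = 1362/EI
  at A: point load 147 at a = 4.88: Pab(L + b)/(6LEI) = 1577/EI
  at B: point load 147 at a = 4.88: Pab(L + a)/(6LEI) = 1335/EI
  θ_A0 = 2769/EI,  θ_B0 = 2697/EI
Flexibility coefficients: a unit moment at one end gives L/(3EI) there and L/(6EI) at the far end, so f₁₁ = f₂₂ = 4.333/EI and f₁₂ = f₂₁ = 2.167/EI.
Compatibility — zero rotation at each built-in end:
  4.333 M_A + 2.167 M_B = 2769
  2.167 M_A + 4.333 M_B = 2697
Solving the pair gives M_A = 437 kN·m and M_B = 404 kN·m (hogging).

M_A = 437 kN·m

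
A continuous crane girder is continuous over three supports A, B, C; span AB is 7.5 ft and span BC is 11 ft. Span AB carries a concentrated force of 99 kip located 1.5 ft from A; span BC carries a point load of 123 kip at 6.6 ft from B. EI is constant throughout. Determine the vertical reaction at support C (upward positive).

R_C = 58.89 kip

Take M_B as the redundant. Released structure: two simple spans AB and BC with a hinge at B.
End slopes at the hinge B, treating each span as simply supported:
  span AB: point load 99 at a = 1.5: Pab(L + a)/(6LEI) = 178.2/EI
  span BC: point load 123 at a = 6.6: Pab(L + b)/(6LEI) = 833.4/EI
  relative rotation θ_0 = (178.2 + 833.4)/EI = 1012/EI
A unit hogging moment at B produces rotation L₁/(3EI) + L₂/(3EI) = 6.167/EI.
Compatibility: M_B·(L₁+L₂)/(3EI) = θ_0, giving M_B = 164.1 kip·ft (hogging).
Span BC, ΣM about C: R_B^{BC}·11 = 541.2 + 164.1, so R_B^{BC} = 64.11 kip and R_C = 123 − 64.11 = 58.89 kip.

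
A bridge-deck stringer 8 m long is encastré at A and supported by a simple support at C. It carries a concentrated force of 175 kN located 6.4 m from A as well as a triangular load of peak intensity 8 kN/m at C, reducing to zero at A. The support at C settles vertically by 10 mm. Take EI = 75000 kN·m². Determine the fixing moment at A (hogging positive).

M_A = 199.4 kN·m

Choose R_C as the redundant. The primary structure is the cantilever fixed at A.
Deflection at C on the released cantilever, summing each load's contribution:
  point load 175 at a = 6.4: Pa²(3L − a)/(6EI) = 21026/EI
  triangular load, peak 8 at the free end: 11w₀L⁴/(120EI) = 3004/EI
  δ_0 = 24030/EI
Flexibility coefficient — unit upward force at C: δ_{CC} = L³/(3EI) = 170.7/EI.
With EI = 75000 kN·m²: δ_0 = 0.3204 m and δ_{CC} = 0.002276 m/kN.
Compatibility — the beam at C must follow the support down by 0.01 m: δ_0 − R_C·δ_{CC} = 0.01, so R_C = (0.3204 − 0.01)/0.002276 = 136.4 kN.
Moment equilibrium about A: M_A = Σ(load moments about A) − R_C·L = 1291 − 136.4×8 = 199.4 kN·m.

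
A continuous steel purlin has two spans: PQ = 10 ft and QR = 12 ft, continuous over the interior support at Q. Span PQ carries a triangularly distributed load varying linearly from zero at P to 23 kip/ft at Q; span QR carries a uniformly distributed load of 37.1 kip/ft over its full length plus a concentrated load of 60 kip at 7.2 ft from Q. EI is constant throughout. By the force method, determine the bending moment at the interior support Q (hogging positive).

M_Q = 499.9 kip·ft

Insert a hinge at Q; M_Q is the redundant, and each span becomes simply supported.
Discontinuity in slope at Q on the released structure — sum the simple-span end rotations:
  span PQ: triangular load, peak 23: w₀L³/(45EI) = 511.1/EI
  span QR: UDL 37.1: wL³/(24EI) = 2671/EI
  span QR: point load 60 at a = 7.2: Pab(L + b)/(6LEI) = 483.8/EI
  relative rotation θ_0 = (511.1 + 3155)/EI = 3666/EI
A unit hogging moment at Q produces rotation L₁/(3EI) + L₂/(3EI) = 7.333/EI.
Slope continuity at Q: θ_0 = M_Q·7.333/EI, so M_Q = 3666/7.333 = 499.9 kip·ft (hogging).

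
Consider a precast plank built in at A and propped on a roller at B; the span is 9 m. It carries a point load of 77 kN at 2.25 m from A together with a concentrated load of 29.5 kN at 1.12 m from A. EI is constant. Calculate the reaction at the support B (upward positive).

Take the reaction at B as the redundant and release it; the primary structure is a cantilever fixed at A.
Downward deflection at the released point B due to the loads:
  point load 77 at a = 2.25: Pa²(3L − a)/(6EI) = 1608/EI
  point load 29.5 at a = 1.12: Pa²(3L − a)/(6EI) = 159.6/EI
  δ_0 = 1768/EI
Tip deflection under a unit load at B: L³/(3EI) = 243/EI.
Compatibility at B: δ_0 − R_B·δ_{BB} = 0, so R_B = 1768/243 = 7.274 kN.

R_B = 7.274 kN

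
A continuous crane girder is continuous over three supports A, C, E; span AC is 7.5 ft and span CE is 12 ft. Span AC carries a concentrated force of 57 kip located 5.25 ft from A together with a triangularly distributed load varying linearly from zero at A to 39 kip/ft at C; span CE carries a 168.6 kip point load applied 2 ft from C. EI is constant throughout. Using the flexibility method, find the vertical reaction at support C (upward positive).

R_C = 330.8 kip

Release continuity at C by inserting a hinge; the redundant is the internal moment M_C. The primary structure is two simply-supported spans AC and CE.
End slopes at the hinge C, treating each span as simply supported:
  span AC: point load 57 at a = 5.25: Pab(L + a)/(6LEI) = 190.8/EI
  span AC: triangular load, peak 39: w₀L³/(45EI) = 365.6/EI
  span CE: point load 168.6 at a = 2: Pab(L + b)/(6LEI) = 1030/EI
  relative rotation θ_0 = (556.4 + 1030)/EI = 1587/EI
A unit hogging moment at C produces rotation L₁/(3EI) + L₂/(3EI) = 6.5/EI.
Compatibility: M_C·(L₁+L₂)/(3EI) = θ_0, giving M_C = 244.1 kip·ft (hogging).
Span AC, ΣM about A with M_C applied at C: R_C^{AC}·7.5 = 1030 + 244.1, so R_C^{AC} = 169.9 kip and R_A = 203.2 − 169.9 = 33.3 kip.
Span CE, ΣM about E: R_C^{CE}·12 = 1686 + 244.1, so R_C^{CE} = 160.8 kip and R_E = 168.6 − 160.8 = 7.757 kip.
R_C = 169.9 + 160.8 = 330.8 kip.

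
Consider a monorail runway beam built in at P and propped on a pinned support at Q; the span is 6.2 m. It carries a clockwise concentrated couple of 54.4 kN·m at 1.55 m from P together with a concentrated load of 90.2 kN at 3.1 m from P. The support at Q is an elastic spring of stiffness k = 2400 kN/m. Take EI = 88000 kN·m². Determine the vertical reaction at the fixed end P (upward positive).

Release the roller at Q. Primary structure: cantilever fixed at P.
Free-end deflection of the primary structure under the applied loading (downward +):
  clockwise couple 54.4 at a = 1.55: M₀a(2L − a)/(2EI) = 457.4/EI
  point load 90.2 at a = 3.1: Pa²(3L − a)/(6EI) = 2239/EI
  δ_0 = 2697/EI
Tip deflection under a unit load at Q: L³/(3EI) = 79.44/EI.
With EI = 88000 kN·m²: δ_0 = 0.030645 m and δ_{QQ} = 0.000903 m/kN.
Compatibility — the spring shortens by R_Q/k under the reaction it provides: δ_0 − R_Q·δ_{QQ} = R_Q/k. With 1/k = 0.000417 m/kN, R_Q = δ_0 / (δ_{QQ} + 1/k) = 0.030645 / (0.000903 + 0.000417) = 23.23 kN.
Vertical equilibrium: R_P = ΣP − R_Q = 90.2 − 23.23 = 66.97 kN.

R_P = 66.97 kN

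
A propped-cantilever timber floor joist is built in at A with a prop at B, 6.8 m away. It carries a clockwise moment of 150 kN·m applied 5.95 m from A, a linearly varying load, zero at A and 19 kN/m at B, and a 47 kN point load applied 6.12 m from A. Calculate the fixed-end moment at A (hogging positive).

M_A = -4.415 kN·m

Release the roller at B. Primary structure: cantilever fixed at A.
Free-end deflection of the primary structure under the applied loading (downward +):
  clockwise couple 150 at a = 5.95: M₀a(2L − a)/(2EI) = 3414/EI
  triangular load, peak 19 at the free end: 11w₀L⁴/(120EI) = 3724/EI
  point load 47 at a = 6.12: Pa²(3L − a)/(6EI) = 4190/EI
  δ_0 = 11327/EI
Flexibility coefficient — unit upward force at B: δ_{BB} = L³/(3EI) = 104.8/EI.
The prop prevents deflection at B: R_B = δ_0/δ_{BB} = 11327/104.8 = 108.1 kN.
Moment equilibrium about A: M_A = Σ(load moments about A) − R_B·L = 730.5 − 108.1×6.8 = -4.415 kN·m.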